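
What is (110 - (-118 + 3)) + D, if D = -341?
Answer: -116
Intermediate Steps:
(110 - (-118 + 3)) + D = (110 - (-118 + 3)) - 341 = (110 - 1*(-115)) - 341 = (110 + 115) - 341 = 225 - 341 = -116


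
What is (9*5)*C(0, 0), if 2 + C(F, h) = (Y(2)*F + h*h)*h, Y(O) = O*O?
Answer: -90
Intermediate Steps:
Y(O) = O²
C(F, h) = -2 + h*(h² + 4*F) (C(F, h) = -2 + (2²*F + h*h)*h = -2 + (4*F + h²)*h = -2 + (h² + 4*F)*h = -2 + h*(h² + 4*F))
(9*5)*C(0, 0) = (9*5)*(-2 + 0³ + 4*0*0) = 45*(-2 + 0 + 0) = 45*(-2) = -90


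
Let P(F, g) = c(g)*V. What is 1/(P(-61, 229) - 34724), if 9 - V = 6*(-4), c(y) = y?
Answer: -1/27167 ≈ -3.6809e-5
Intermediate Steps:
V = 33 (V = 9 - 6*(-4) = 9 - 1*(-24) = 9 + 24 = 33)
P(F, g) = 33*g (P(F, g) = g*33 = 33*g)
1/(P(-61, 229) - 34724) = 1/(33*229 - 34724) = 1/(7557 - 34724) = 1/(-27167) = -1/27167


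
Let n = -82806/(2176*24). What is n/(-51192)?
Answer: 13801/445575168 ≈ 3.0973e-5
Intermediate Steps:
n = -13801/8704 (n = -82806/52224 = -82806*1/52224 = -13801/8704 ≈ -1.5856)
n/(-51192) = -13801/8704/(-51192) = -13801/8704*(-1/51192) = 13801/445575168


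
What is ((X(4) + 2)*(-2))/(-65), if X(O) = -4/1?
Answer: -4/65 ≈ -0.061538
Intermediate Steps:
X(O) = -4 (X(O) = -4*1 = -4)
((X(4) + 2)*(-2))/(-65) = ((-4 + 2)*(-2))/(-65) = -2*(-2)*(-1/65) = 4*(-1/65) = -4/65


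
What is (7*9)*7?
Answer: 441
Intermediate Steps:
(7*9)*7 = 63*7 = 441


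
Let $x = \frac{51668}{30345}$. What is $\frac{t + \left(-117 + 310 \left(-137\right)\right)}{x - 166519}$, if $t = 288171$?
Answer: $- \frac{7452246480}{5052967387} \approx -1.4748$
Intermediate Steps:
$x = \frac{51668}{30345}$ ($x = 51668 \cdot \frac{1}{30345} = \frac{51668}{30345} \approx 1.7027$)
$\frac{t + \left(-117 + 310 \left(-137\right)\right)}{x - 166519} = \frac{288171 + \left(-117 + 310 \left(-137\right)\right)}{\frac{51668}{30345} - 166519} = \frac{288171 - 42587}{- \frac{5052967387}{30345}} = \left(288171 - 42587\right) \left(- \frac{30345}{5052967387}\right) = 245584 \left(- \frac{30345}{5052967387}\right) = - \frac{7452246480}{5052967387}$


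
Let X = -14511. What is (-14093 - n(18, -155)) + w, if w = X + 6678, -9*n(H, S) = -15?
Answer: -65783/3 ≈ -21928.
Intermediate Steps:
n(H, S) = 5/3 (n(H, S) = -1/9*(-15) = 5/3)
w = -7833 (w = -14511 + 6678 = -7833)
(-14093 - n(18, -155)) + w = (-14093 - 1*5/3) - 7833 = (-14093 - 5/3) - 7833 = -42284/3 - 7833 = -65783/3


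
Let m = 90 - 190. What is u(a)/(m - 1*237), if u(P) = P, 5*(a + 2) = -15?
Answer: 5/337 ≈ 0.014837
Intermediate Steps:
a = -5 (a = -2 + (1/5)*(-15) = -2 - 3 = -5)
m = -100
u(a)/(m - 1*237) = -5/(-100 - 1*237) = -5/(-100 - 237) = -5/(-337) = -5*(-1/337) = 5/337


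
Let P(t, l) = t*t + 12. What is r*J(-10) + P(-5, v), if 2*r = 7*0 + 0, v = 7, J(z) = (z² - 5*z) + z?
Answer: 37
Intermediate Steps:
J(z) = z² - 4*z
P(t, l) = 12 + t² (P(t, l) = t² + 12 = 12 + t²)
r = 0 (r = (7*0 + 0)/2 = (0 + 0)/2 = (½)*0 = 0)
r*J(-10) + P(-5, v) = 0*(-10*(-4 - 10)) + (12 + (-5)²) = 0*(-10*(-14)) + (12 + 25) = 0*140 + 37 = 0 + 37 = 37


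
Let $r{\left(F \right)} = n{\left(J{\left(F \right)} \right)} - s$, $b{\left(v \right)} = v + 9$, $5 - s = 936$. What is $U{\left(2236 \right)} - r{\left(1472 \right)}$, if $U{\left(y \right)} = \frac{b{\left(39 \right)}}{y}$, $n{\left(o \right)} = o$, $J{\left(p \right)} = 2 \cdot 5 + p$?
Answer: $- \frac{1348855}{559} \approx -2413.0$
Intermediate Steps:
$s = -931$ ($s = 5 - 936 = -931$)
$b{\left(v \right)} = 9 + v$
$J{\left(p \right)} = 10 + p$
$U{\left(y \right)} = \frac{48}{y}$ ($U{\left(y \right)} = \frac{9 + 39}{y} = \frac{48}{y}$)
$r{\left(F \right)} = 941 + F$ ($r{\left(F \right)} = \left(10 + F\right) - -931 = \left(10 + F\right) + 931 = 941 + F$)
$U{\left(2236 \right)} - r{\left(1472 \right)} = \frac{48}{2236} - \left(941 + 1472\right) = 48 \cdot \frac{1}{2236} - 2413 = \frac{12}{559} - 2413 = - \frac{1348855}{559}$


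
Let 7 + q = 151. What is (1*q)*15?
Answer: 2160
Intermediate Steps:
q = 144 (q = -7 + 151 = 144)
(1*q)*15 = (1*144)*15 = 144*15 = 2160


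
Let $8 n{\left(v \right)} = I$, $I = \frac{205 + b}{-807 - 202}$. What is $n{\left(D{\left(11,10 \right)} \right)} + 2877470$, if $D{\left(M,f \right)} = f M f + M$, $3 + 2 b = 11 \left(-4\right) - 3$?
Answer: $\frac{5806734415}{2018} \approx 2.8775 \cdot 10^{6}$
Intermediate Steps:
$b = -25$ ($b = - \frac{3}{2} + \frac{11 \left(-4\right) - 3}{2} = - \frac{3}{2} + \frac{-44 - 3}{2} = - \frac{3}{2} + \frac{1}{2} \left(-47\right) = - \frac{3}{2} - \frac{47}{2} = -25$)
$D{\left(M,f \right)} = M + M f^{2}$ ($D{\left(M,f \right)} = M f f + M = M f^{2} + M = M + M f^{2}$)
$I = - \frac{180}{1009}$ ($I = \frac{205 - 25}{-807 - 202} = \frac{180}{-1009} = 180 \left(- \frac{1}{1009}\right) = - \frac{180}{1009} \approx -0.17839$)
$n{\left(v \right)} = - \frac{45}{2018}$ ($n{\left(v \right)} = \frac{1}{8} \left(- \frac{180}{1009}\right) = - \frac{45}{2018}$)
$n{\left(D{\left(11,10 \right)} \right)} + 2877470 = - \frac{45}{2018} + 2877470 = \frac{5806734415}{2018}$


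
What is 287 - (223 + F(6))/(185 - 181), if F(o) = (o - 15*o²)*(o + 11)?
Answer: 10003/4 ≈ 2500.8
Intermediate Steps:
F(o) = (11 + o)*(o - 15*o²) (F(o) = (o - 15*o²)*(11 + o) = (11 + o)*(o - 15*o²))
287 - (223 + F(6))/(185 - 181) = 287 - (223 + 6*(11 - 164*6 - 15*6²))/(185 - 181) = 287 - (223 + 6*(11 - 984 - 15*36))/4 = 287 - (223 + 6*(11 - 984 - 540))/4 = 287 - (223 + 6*(-1513))/4 = 287 - (223 - 9078)/4 = 287 - (-8855)/4 = 287 - 1*(-8855/4) = 287 + 8855/4 = 10003/4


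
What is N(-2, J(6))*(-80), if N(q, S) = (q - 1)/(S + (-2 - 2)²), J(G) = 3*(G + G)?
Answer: 60/13 ≈ 4.6154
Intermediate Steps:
J(G) = 6*G (J(G) = 3*(2*G) = 6*G)
N(q, S) = (-1 + q)/(16 + S) (N(q, S) = (-1 + q)/(S + (-4)²) = (-1 + q)/(S + 16) = (-1 + q)/(16 + S))
N(-2, J(6))*(-80) = ((-1 - 2)/(16 + 6*6))*(-80) = (-3/(16 + 36))*(-80) = (-3/52)*(-80) = ((1/52)*(-3))*(-80) = -3/52*(-80) = 60/13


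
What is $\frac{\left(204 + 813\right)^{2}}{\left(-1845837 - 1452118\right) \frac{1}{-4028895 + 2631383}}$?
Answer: $\frac{1445431288968}{3297955} \approx 4.3828 \cdot 10^{5}$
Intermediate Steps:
$\frac{\left(204 + 813\right)^{2}}{\left(-1845837 - 1452118\right) \frac{1}{-4028895 + 2631383}} = \frac{1017^{2}}{\left(-3297955\right) \frac{1}{-1397512}} = \frac{1034289}{\left(-3297955\right) \left(- \frac{1}{1397512}\right)} = \frac{1034289}{\frac{3297955}{1397512}} = 1034289 \cdot \frac{1397512}{3297955} = \frac{1445431288968}{3297955}$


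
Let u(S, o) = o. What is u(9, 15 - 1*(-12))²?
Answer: 729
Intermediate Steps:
u(9, 15 - 1*(-12))² = (15 - 1*(-12))² = (15 + 12)² = 27² = 729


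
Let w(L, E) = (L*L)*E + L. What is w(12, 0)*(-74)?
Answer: -888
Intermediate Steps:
w(L, E) = L + E*L² (w(L, E) = L²*E + L = E*L² + L = L + E*L²)
w(12, 0)*(-74) = (12*(1 + 0*12))*(-74) = (12*(1 + 0))*(-74) = (12*1)*(-74) = 12*(-74) = -888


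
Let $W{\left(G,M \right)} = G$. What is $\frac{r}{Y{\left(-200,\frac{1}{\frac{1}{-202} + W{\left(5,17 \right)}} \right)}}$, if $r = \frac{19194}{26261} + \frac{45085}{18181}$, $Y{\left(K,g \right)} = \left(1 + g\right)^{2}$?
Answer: $\frac{1560660446789219}{700192271402561} \approx 2.2289$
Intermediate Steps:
$r = \frac{1532943299}{477451241}$ ($r = 19194 \cdot \frac{1}{26261} + 45085 \cdot \frac{1}{18181} = \frac{19194}{26261} + \frac{45085}{18181} = \frac{1532943299}{477451241} \approx 3.2107$)
$\frac{r}{Y{\left(-200,\frac{1}{\frac{1}{-202} + W{\left(5,17 \right)}} \right)}} = \frac{1532943299}{477451241 \left(1 + \frac{1}{\frac{1}{-202} + 5}\right)^{2}} = \frac{1532943299}{477451241 \left(1 + \frac{1}{- \frac{1}{202} + 5}\right)^{2}} = \frac{1532943299}{477451241 \left(1 + \frac{1}{\frac{1009}{202}}\right)^{2}} = \frac{1532943299}{477451241 \left(1 + \frac{202}{1009}\right)^{2}} = \frac{1532943299}{477451241 \left(\frac{1211}{1009}\right)^{2}} = \frac{1532943299}{477451241 \cdot \frac{1466521}{1018081}} = \frac{1532943299}{477451241} \cdot \frac{1018081}{1466521} = \frac{1560660446789219}{700192271402561}$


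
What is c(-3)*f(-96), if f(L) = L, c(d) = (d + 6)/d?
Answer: 96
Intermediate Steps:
c(d) = (6 + d)/d
c(-3)*f(-96) = ((6 - 3)/(-3))*(-96) = -1/3*3*(-96) = -1*(-96) = 96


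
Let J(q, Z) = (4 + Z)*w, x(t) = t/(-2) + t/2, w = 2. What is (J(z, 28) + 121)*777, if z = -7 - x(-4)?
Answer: 143745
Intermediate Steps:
x(t) = 0 (x(t) = t*(-1/2) + t*(1/2) = -t/2 + t/2 = 0)
z = -7 (z = -7 - 1*0 = -7 + 0 = -7)
J(q, Z) = 8 + 2*Z (J(q, Z) = (4 + Z)*2 = 8 + 2*Z)
(J(z, 28) + 121)*777 = ((8 + 2*28) + 121)*777 = ((8 + 56) + 121)*777 = (64 + 121)*777 = 185*777 = 143745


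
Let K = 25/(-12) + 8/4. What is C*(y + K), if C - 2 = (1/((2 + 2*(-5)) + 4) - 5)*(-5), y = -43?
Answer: -58421/48 ≈ -1217.1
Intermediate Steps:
K = -1/12 (K = 25*(-1/12) + 8*(1/4) = -25/12 + 2 = -1/12 ≈ -0.083333)
C = 113/4 (C = 2 + (1/((2 + 2*(-5)) + 4) - 5)*(-5) = 2 + (1/((2 - 10) + 4) - 5)*(-5) = 2 + (1/(-8 + 4) - 5)*(-5) = 2 + (1/(-4) - 5)*(-5) = 2 + (-1/4 - 5)*(-5) = 2 - 21/4*(-5) = 2 + 105/4 = 113/4 ≈ 28.250)
C*(y + K) = 113*(-43 - 1/12)/4 = (113/4)*(-517/12) = -58421/48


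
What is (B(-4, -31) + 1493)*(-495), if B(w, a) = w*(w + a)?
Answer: -808335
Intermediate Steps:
B(w, a) = w*(a + w)
(B(-4, -31) + 1493)*(-495) = (-4*(-31 - 4) + 1493)*(-495) = (-4*(-35) + 1493)*(-495) = (140 + 1493)*(-495) = 1633*(-495) = -808335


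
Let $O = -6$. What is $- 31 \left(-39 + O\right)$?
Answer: $1395$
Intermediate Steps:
$- 31 \left(-39 + O\right) = - 31 \left(-39 - 6\right) = \left(-31\right) \left(-45\right) = 1395$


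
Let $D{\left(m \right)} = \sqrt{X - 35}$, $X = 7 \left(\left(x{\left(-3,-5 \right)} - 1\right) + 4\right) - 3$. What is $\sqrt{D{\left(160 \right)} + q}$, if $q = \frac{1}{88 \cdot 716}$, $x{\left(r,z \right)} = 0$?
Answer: $\frac{\sqrt{3938 + 248125504 i \sqrt{17}}}{15752} \approx 1.4358 + 1.4358 i$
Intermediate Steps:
$X = 18$ ($X = 7 \left(\left(0 - 1\right) + 4\right) - 3 = 7 \left(-1 + 4\right) - 3 = 7 \cdot 3 - 3 = 21 - 3 = 18$)
$q = \frac{1}{63008} \approx 1.5871 \cdot 10^{-5}$
$D{\left(m \right)} = i \sqrt{17}$ ($D{\left(m \right)} = \sqrt{18 - 35} = \sqrt{-17} = i \sqrt{17}$)
$\sqrt{D{\left(160 \right)} + q} = \sqrt{i \sqrt{17} + \frac{1}{63008}} = \sqrt{\frac{1}{63008} + i \sqrt{17}}$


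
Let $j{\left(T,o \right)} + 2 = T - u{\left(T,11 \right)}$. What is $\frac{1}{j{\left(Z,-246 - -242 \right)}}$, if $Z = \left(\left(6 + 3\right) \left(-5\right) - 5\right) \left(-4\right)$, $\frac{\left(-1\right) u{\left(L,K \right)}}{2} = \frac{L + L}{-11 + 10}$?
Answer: $- \frac{1}{602} \approx -0.0016611$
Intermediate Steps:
$u{\left(L,K \right)} = 4 L$ ($u{\left(L,K \right)} = - 2 \frac{L + L}{-11 + 10} = - 2 \frac{2 L}{-1} = - 2 \cdot 2 L \left(-1\right) = - 2 \left(- 2 L\right) = 4 L$)
$Z = 200$ ($Z = \left(9 \left(-5\right) - 5\right) \left(-4\right) = \left(-45 - 5\right) \left(-4\right) = \left(-50\right) \left(-4\right) = 200$)
$j{\left(T,o \right)} = -2 - 3 T$ ($j{\left(T,o \right)} = -2 + \left(T - 4 T\right) = -2 - 3 T$)
$\frac{1}{j{\left(Z,-246 - -242 \right)}} = \frac{1}{-2 - 600} = \frac{1}{-602} = - \frac{1}{602}$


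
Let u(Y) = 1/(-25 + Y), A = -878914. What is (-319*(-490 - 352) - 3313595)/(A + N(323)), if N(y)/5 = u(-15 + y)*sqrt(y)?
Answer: 214341429314539962/61867937145598169 + 4308670755*sqrt(323)/61867937145598169 ≈ 3.4645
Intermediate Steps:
N(y) = 5*sqrt(y)/(-40 + y) (N(y) = 5*(sqrt(y)/(-25 + (-15 + y))) = 5*(sqrt(y)/(-40 + y)) = 5*sqrt(y)/(-40 + y))
(-319*(-490 - 352) - 3313595)/(A + N(323)) = (-319*(-490 - 352) - 3313595)/(-878914 + 5*sqrt(323)/(-40 + 323)) = (-319*(-842) - 3313595)/(-878914 + 5*sqrt(323)/283) = (268598 - 3313595)/(-878914 + 5*sqrt(323)*(1/283)) = -3044997/(-878914 + 5*sqrt(323)/283)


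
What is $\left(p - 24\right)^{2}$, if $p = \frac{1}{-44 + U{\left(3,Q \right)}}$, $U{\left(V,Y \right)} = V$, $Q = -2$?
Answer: $\frac{970225}{1681} \approx 577.17$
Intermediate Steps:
$p = - \frac{1}{41}$ ($p = \frac{1}{-44 + 3} = \frac{1}{-41} = - \frac{1}{41} \approx -0.02439$)
$\left(p - 24\right)^{2} = \left(- \frac{1}{41} - 24\right)^{2} = \left(- \frac{985}{41}\right)^{2} = \frac{970225}{1681}$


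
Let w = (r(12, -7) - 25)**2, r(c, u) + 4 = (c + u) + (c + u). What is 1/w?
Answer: 1/361 ≈ 0.0027701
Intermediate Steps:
r(c, u) = -4 + 2*c + 2*u (r(c, u) = -4 + ((c + u) + (c + u)) = -4 + (2*c + 2*u) = -4 + 2*c + 2*u)
w = 361 (w = ((-4 + 2*12 + 2*(-7)) - 25)**2 = ((-4 + 24 - 14) - 25)**2 = (6 - 25)**2 = (-19)**2 = 361)
1/w = 1/361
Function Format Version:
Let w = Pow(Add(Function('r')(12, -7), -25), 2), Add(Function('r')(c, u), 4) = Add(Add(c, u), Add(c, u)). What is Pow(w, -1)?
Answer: Rational(1, 361) ≈ 0.0027701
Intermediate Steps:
Function('r')(c, u) = Add(-4, Mul(2, c), Mul(2, u)) (Function('r')(c, u) = Add(-4, Add(Add(c, u), Add(c, u))) = Add(-4, Add(Mul(2, c), Mul(2, u))) = Add(-4, Mul(2, c), Mul(2, u)))
w = 361 (w = Pow(Add(Add(-4, Mul(2, 12), Mul(2, -7)), -25), 2) = Pow(Add(Add(-4, 24, -14), -25), 2) = Pow(Add(6, -25), 2) = Pow(-19, 2) = 361)
Pow(w, -1) = Pow(361, -1) = Rational(1, 361)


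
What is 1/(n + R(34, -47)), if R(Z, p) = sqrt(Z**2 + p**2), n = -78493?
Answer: -78493/6161147684 - sqrt(3365)/6161147684 ≈ -1.2749e-5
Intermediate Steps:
1/(n + R(34, -47)) = 1/(-78493 + sqrt(34**2 + (-47)**2)) = 1/(-78493 + sqrt(1156 + 2209)) = 1/(-78493 + sqrt(3365))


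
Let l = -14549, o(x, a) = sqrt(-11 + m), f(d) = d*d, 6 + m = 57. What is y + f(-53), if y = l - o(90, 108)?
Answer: -11740 - 2*sqrt(10) ≈ -11746.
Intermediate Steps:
m = 51 (m = -6 + 57 = 51)
f(d) = d**2
o(x, a) = 2*sqrt(10) (o(x, a) = sqrt(-11 + 51) = sqrt(40) = 2*sqrt(10))
y = -14549 - 2*sqrt(10) ≈ -14555.
y + f(-53) = (-14549 - 2*sqrt(10)) + (-53)**2 = (-14549 - 2*sqrt(10)) + 2809 = -11740 - 2*sqrt(10)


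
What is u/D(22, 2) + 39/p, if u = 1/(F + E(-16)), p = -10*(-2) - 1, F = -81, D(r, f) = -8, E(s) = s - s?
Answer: 25291/12312 ≈ 2.0542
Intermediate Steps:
E(s) = 0
p = 19 (p = 20 - 1 = 19)
u = -1/81 (u = 1/(-81 + 0) = 1/(-81) = -1/81 ≈ -0.012346)
u/D(22, 2) + 39/p = -1/81/(-8) + 39/19 = -1/81*(-1/8) + 39*(1/19) = 1/648 + 39/19 = 25291/12312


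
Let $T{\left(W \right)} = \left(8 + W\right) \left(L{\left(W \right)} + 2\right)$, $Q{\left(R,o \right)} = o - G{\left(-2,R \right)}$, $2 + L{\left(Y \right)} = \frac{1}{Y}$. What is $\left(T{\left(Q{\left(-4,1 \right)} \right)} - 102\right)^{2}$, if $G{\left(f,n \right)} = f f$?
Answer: $\frac{96721}{9} \approx 10747.0$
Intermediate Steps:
$G{\left(f,n \right)} = f^{2}$
$L{\left(Y \right)} = -2 + \frac{1}{Y}$
$Q{\left(R,o \right)} = -4 + o$ ($Q{\left(R,o \right)} = o - \left(-2\right)^{2} = o - 4 = -4 + o$)
$T{\left(W \right)} = \frac{8 + W}{W}$ ($T{\left(W \right)} = \left(8 + W\right) \left(\left(-2 + \frac{1}{W}\right) + 2\right) = \frac{8 + W}{W}$)
$\left(T{\left(Q{\left(-4,1 \right)} \right)} - 102\right)^{2} = \left(\frac{8 + \left(-4 + 1\right)}{-4 + 1} - 102\right)^{2} = \left(\frac{8 - 3}{-3} - 102\right)^{2} = \left(\left(- \frac{1}{3}\right) 5 - 102\right)^{2} = \left(- \frac{5}{3} - 102\right)^{2} = \left(- \frac{311}{3}\right)^{2} = \frac{96721}{9}$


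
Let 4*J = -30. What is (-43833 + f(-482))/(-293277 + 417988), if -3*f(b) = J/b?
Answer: -42255017/120221404 ≈ -0.35148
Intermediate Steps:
J = -15/2 (J = (¼)*(-30) = -15/2 ≈ -7.5000)
f(b) = 5/(2*b) (f(b) = -(-5)/(2*b) = 5/(2*b))
(-43833 + f(-482))/(-293277 + 417988) = (-43833 + (5/2)/(-482))/(-293277 + 417988) = (-43833 + (5/2)*(-1/482))/124711 = (-43833 - 5/964)*(1/124711) = -42255017/964*1/124711 = -42255017/120221404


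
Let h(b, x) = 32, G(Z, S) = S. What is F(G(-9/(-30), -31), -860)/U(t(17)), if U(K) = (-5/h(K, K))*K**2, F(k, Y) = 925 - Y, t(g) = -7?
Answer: -1632/7 ≈ -233.14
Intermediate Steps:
U(K) = -5*K**2/32 (U(K) = (-5/32)*K**2 = (-5*1/32)*K**2 = -5*K**2/32)
F(G(-9/(-30), -31), -860)/U(t(17)) = (925 - 1*(-860))/((-5/32*(-7)**2)) = (925 + 860)/((-5/32*49)) = 1785/(-245/32) = 1785*(-32/245) = -1632/7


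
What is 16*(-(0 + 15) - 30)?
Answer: -720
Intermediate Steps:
16*(-(0 + 15) - 30) = 16*(-1*15 - 30) = 16*(-15 - 30) = 16*(-45) = -720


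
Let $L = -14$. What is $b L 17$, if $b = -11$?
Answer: $2618$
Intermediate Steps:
$b L 17 = \left(-11\right) \left(-14\right) 17 = 154 \cdot 17 = 2618$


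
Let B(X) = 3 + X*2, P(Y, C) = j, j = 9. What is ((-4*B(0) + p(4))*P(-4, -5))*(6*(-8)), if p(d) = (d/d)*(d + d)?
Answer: 1728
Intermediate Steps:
P(Y, C) = 9
p(d) = 2*d (p(d) = 1*(2*d) = 2*d)
B(X) = 3 + 2*X
((-4*B(0) + p(4))*P(-4, -5))*(6*(-8)) = ((-4*(3 + 2*0) + 2*4)*9)*(6*(-8)) = ((-4*(3 + 0) + 8)*9)*(-48) = ((-4*3 + 8)*9)*(-48) = ((-12 + 8)*9)*(-48) = -4*9*(-48) = -36*(-48) = 1728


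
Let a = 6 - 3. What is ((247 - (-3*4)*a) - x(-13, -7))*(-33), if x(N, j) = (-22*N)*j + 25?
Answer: -74580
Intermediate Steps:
a = 3
x(N, j) = 25 - 22*N*j (x(N, j) = -22*N*j + 25 = 25 - 22*N*j)
((247 - (-3*4)*a) - x(-13, -7))*(-33) = ((247 - (-3*4)*3) - (25 - 22*(-13)*(-7)))*(-33) = ((247 - (-12)*3) - (25 - 2002))*(-33) = ((247 - 1*(-36)) - 1*(-1977))*(-33) = ((247 + 36) + 1977)*(-33) = (283 + 1977)*(-33) = 2260*(-33) = -74580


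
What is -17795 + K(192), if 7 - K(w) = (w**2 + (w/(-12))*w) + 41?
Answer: -51621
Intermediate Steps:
K(w) = -34 - 11*w**2/12 (K(w) = 7 - ((w**2 + (w/(-12))*w) + 41) = 7 - ((w**2 + (w*(-1/12))*w) + 41) = 7 - ((w**2 + (-w/12)*w) + 41) = 7 - ((w**2 - w**2/12) + 41) = 7 - (11*w**2/12 + 41) = 7 - (41 + 11*w**2/12) = 7 + (-41 - 11*w**2/12) = -34 - 11*w**2/12)
-17795 + K(192) = -17795 + (-34 - 11/12*192**2) = -17795 + (-34 - 11/12*36864) = -17795 + (-34 - 33792) = -17795 - 33826 = -51621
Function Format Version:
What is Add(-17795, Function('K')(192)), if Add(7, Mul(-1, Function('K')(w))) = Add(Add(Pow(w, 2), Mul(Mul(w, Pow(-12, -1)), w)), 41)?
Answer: -51621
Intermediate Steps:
Function('K')(w) = Add(-34, Mul(Rational(-11, 12), Pow(w, 2))) (Function('K')(w) = Add(7, Mul(-1, Add(Add(Pow(w, 2), Mul(Mul(w, Pow(-12, -1)), w)), 41))) = Add(7, Mul(-1, Add(Add(Pow(w, 2), Mul(Mul(w, Rational(-1, 12)), w)), 41))) = Add(7, Mul(-1, Add(Add(Pow(w, 2), Mul(Mul(Rational(-1, 12), w), w)), 41))) = Add(7, Mul(-1, Add(Add(Pow(w, 2), Mul(Rational(-1, 12), Pow(w, 2))), 41))) = Add(7, Mul(-1, Add(Mul(Rational(11, 12), Pow(w, 2)), 41))) = Add(7, Mul(-1, Add(41, Mul(Rational(11, 12), Pow(w, 2))))) = Add(7, Add(-41, Mul(Rational(-11, 12), Pow(w, 2)))) = Add(-34, Mul(Rational(-11, 12), Pow(w, 2))))
Add(-17795, Function('K')(192)) = Add(-17795, Add(-34, Mul(Rational(-11, 12), Pow(192, 2)))) = Add(-17795, Add(-34, Mul(Rational(-11, 12), 36864))) = Add(-17795, Add(-34, -33792)) = Add(-17795, -33826) = -51621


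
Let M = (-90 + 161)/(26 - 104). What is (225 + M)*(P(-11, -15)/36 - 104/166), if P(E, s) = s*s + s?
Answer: 45323047/38844 ≈ 1166.8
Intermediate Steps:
P(E, s) = s + s**2 (P(E, s) = s**2 + s = s + s**2)
M = -71/78 (M = 71/(-78) = 71*(-1/78) = -71/78 ≈ -0.91026)
(225 + M)*(P(-11, -15)/36 - 104/166) = (225 - 71/78)*(-15*(1 - 15)/36 - 104/166) = 17479*(-15*(-14)*(1/36) - 104*1/166)/78 = 17479*(210*(1/36) - 52/83)/78 = 17479*(35/6 - 52/83)/78 = (17479/78)*(2593/498) = 45323047/38844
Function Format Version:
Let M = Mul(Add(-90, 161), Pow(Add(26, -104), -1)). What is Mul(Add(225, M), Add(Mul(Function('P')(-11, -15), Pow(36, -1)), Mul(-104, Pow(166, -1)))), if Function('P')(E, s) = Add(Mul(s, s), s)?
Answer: Rational(45323047, 38844) ≈ 1166.8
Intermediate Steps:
Function('P')(E, s) = Add(s, Pow(s, 2)) (Function('P')(E, s) = Add(Pow(s, 2), s) = Add(s, Pow(s, 2)))
M = Rational(-71, 78) (M = Mul(71, Pow(-78, -1)) = Mul(71, Rational(-1, 78)) = Rational(-71, 78) ≈ -0.91026)
Mul(Add(225, M), Add(Mul(Function('P')(-11, -15), Pow(36, -1)), Mul(-104, Pow(166, -1)))) = Mul(Add(225, Rational(-71, 78)), Add(Mul(Mul(-15, Add(1, -15)), Pow(36, -1)), Mul(-104, Pow(166, -1)))) = Mul(Rational(17479, 78), Add(Mul(Mul(-15, -14), Rational(1, 36)), Mul(-104, Rational(1, 166)))) = Mul(Rational(17479, 78), Add(Mul(210, Rational(1, 36)), Rational(-52, 83))) = Mul(Rational(17479, 78), Add(Rational(35, 6), Rational(-52, 83))) = Mul(Rational(17479, 78), Rational(2593, 498)) = Rational(45323047, 38844)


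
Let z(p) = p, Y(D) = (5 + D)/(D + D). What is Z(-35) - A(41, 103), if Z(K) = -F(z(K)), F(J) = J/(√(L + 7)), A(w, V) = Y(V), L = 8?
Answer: -54/103 + 7*√15/3 ≈ 8.5127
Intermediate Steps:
Y(D) = (5 + D)/(2*D) (Y(D) = (5 + D)/((2*D)) = (5 + D)*(1/(2*D)) = (5 + D)/(2*D))
A(w, V) = (5 + V)/(2*V)
F(J) = J*√15/15 (F(J) = J/(√(8 + 7)) = J/(√15) = J*(√15/15) = J*√15/15)
Z(K) = -K*√15/15
Z(-35) - A(41, 103) = -1/15*(-35)*√15 - (5 + 103)/(2*103) = 7*√15/3 - 108/(2*103) = 7*√15/3 - 1*54/103 = 7*√15/3 - 54/103 = -54/103 + 7*√15/3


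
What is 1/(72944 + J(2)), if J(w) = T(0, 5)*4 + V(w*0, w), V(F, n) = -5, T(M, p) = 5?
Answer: 1/72959 ≈ 1.3706e-5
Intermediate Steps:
J(w) = 15 (J(w) = 5*4 - 5 = 20 - 5 = 15)
1/(72944 + J(2)) = 1/(72944 + 15) = 1/72959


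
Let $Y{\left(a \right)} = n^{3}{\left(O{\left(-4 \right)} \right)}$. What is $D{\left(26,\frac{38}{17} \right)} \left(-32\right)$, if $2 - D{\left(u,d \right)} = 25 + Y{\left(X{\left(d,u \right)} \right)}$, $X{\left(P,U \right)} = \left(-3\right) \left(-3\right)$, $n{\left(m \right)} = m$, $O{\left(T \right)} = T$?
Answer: $-1312$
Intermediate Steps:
$X{\left(P,U \right)} = 9$
$Y{\left(a \right)} = -64$ ($Y{\left(a \right)} = \left(-4\right)^{3} = -64$)
$D{\left(u,d \right)} = 41$ ($D{\left(u,d \right)} = 2 - \left(25 - 64\right) = 2 - -39 = 2 + 39 = 41$)
$D{\left(26,\frac{38}{17} \right)} \left(-32\right) = 41 \left(-32\right) = -1312$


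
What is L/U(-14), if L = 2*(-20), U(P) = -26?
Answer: 20/13 ≈ 1.5385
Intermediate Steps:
L = -40
L/U(-14) = -40/(-26) = -40*(-1/26) = 20/13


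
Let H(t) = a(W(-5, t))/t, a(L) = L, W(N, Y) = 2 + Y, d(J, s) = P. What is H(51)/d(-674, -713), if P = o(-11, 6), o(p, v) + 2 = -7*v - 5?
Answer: -53/2499 ≈ -0.021208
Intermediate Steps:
o(p, v) = -7 - 7*v (o(p, v) = -2 + (-7*v - 5) = -2 + (-5 - 7*v) = -7 - 7*v)
P = -49 (P = -7 - 7*6 = -7 - 42 = -49)
d(J, s) = -49
H(t) = (2 + t)/t
H(51)/d(-674, -713) = ((2 + 51)/51)/(-49) = ((1/51)*53)*(-1/49) = (53/51)*(-1/49) = -53/2499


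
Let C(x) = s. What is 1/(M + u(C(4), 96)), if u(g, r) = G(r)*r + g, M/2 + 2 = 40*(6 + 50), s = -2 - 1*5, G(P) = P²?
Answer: 1/889205 ≈ 1.1246e-6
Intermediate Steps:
s = -7 (s = -2 - 5 = -7)
M = 4476 (M = -4 + 2*(40*(6 + 50)) = -4 + 2*(40*56) = -4 + 2*2240 = -4 + 4480 = 4476)
C(x) = -7
u(g, r) = g + r³ (u(g, r) = r²*r + g = r³ + g = g + r³)
1/(M + u(C(4), 96)) = 1/(4476 + (-7 + 96³)) = 1/(4476 + (-7 + 884736)) = 1/(4476 + 884729) = 1/889205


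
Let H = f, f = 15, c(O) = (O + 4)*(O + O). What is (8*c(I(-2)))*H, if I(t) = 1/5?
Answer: 1008/5 ≈ 201.60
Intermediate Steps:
I(t) = ⅕
c(O) = 2*O*(4 + O) (c(O) = (4 + O)*(2*O) = 2*O*(4 + O))
H = 15
(8*c(I(-2)))*H = (8*(2*(⅕)*(4 + ⅕)))*15 = (8*(2*(⅕)*(21/5)))*15 = (8*(42/25))*15 = (336/25)*15 = 1008/5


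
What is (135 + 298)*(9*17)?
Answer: 66249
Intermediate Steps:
(135 + 298)*(9*17) = 433*153 = 66249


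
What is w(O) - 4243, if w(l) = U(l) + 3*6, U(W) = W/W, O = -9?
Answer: -4224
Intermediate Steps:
U(W) = 1
w(l) = 19 (w(l) = 1 + 3*6 = 1 + 18 = 19)
w(O) - 4243 = 19 - 4243 = -4224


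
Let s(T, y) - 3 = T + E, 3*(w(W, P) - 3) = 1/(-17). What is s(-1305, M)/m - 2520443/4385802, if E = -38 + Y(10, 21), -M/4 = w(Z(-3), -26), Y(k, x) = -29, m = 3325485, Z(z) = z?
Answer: -931966616977/1620546529330 ≈ -0.57509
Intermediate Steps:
w(W, P) = 152/51 (w(W, P) = 3 + (⅓)/(-17) = 3 + (⅓)*(-1/17) = 3 - 1/51 = 152/51)
M = -608/51 (M = -4*152/51 = -608/51 ≈ -11.922)
E = -67 (E = -38 - 29 = -67)
s(T, y) = -64 + T (s(T, y) = 3 + (T - 67) = 3 + (-67 + T) = -64 + T)
s(-1305, M)/m - 2520443/4385802 = (-64 - 1305)/3325485 - 2520443/4385802 = -1369*1/3325485 - 2520443*1/4385802 = -1369/3325485 - 2520443/4385802 = -931966616977/1620546529330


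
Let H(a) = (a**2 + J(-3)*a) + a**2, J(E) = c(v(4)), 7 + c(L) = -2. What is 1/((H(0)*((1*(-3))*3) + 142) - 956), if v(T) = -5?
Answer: -1/814 ≈ -0.0012285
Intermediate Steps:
c(L) = -9 (c(L) = -7 - 2 = -9)
J(E) = -9
H(a) = -9*a + 2*a**2 (H(a) = (a**2 - 9*a) + a**2 = -9*a + 2*a**2)
1/((H(0)*((1*(-3))*3) + 142) - 956) = 1/(((0*(-9 + 2*0))*((1*(-3))*3) + 142) - 956) = 1/(((0*(-9 + 0))*(-3*3) + 142) - 956) = 1/(((0*(-9))*(-9) + 142) - 956) = 1/((0*(-9) + 142) - 956) = 1/((0 + 142) - 956) = 1/(142 - 956) = 1/(-814) = -1/814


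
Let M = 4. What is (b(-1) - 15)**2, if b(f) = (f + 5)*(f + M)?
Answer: 9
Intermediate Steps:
b(f) = (4 + f)*(5 + f) (b(f) = (f + 5)*(f + 4) = (5 + f)*(4 + f) = (4 + f)*(5 + f))
(b(-1) - 15)**2 = ((20 + (-1)**2 + 9*(-1)) - 15)**2 = ((20 + 1 - 9) - 15)**2 = (12 - 15)**2 = (-3)**2 = 9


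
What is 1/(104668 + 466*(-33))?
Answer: 1/89290 ≈ 1.1199e-5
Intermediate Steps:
1/(104668 + 466*(-33)) = 1/(104668 - 15378) = 1/89290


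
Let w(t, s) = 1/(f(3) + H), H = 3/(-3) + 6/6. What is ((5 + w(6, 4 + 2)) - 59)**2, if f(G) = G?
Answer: 25921/9 ≈ 2880.1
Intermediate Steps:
H = 0 (H = 3*(-1/3) + 6*(1/6) = -1 + 1 = 0)
w(t, s) = 1/3 (w(t, s) = 1/(3 + 0) = 1/3)
((5 + w(6, 4 + 2)) - 59)**2 = ((5 + 1/3) - 59)**2 = (16/3 - 59)**2 = (-161/3)**2 = 25921/9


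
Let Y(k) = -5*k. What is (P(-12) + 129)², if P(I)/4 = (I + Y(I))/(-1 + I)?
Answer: 2205225/169 ≈ 13049.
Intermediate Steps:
P(I) = -16*I/(-1 + I) (P(I) = 4*((I - 5*I)/(-1 + I)) = 4*((-4*I)/(-1 + I)) = 4*(-4*I/(-1 + I)) = -16*I/(-1 + I))
(P(-12) + 129)² = (-16*(-12)/(-1 - 12) + 129)² = (-16*(-12)/(-13) + 129)² = (-16*(-12)*(-1/13) + 129)² = (-192/13 + 129)² = (1485/13)² = 2205225/169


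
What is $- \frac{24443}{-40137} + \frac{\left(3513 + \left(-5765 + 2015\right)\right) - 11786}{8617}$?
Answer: $- \frac{271941820}{345860529} \approx -0.78628$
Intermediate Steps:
$- \frac{24443}{-40137} + \frac{\left(3513 + \left(-5765 + 2015\right)\right) - 11786}{8617} = \left(-24443\right) \left(- \frac{1}{40137}\right) + \left(\left(3513 - 3750\right) - 11786\right) \frac{1}{8617} = \frac{24443}{40137} + \left(-237 - 11786\right) \frac{1}{8617} = \frac{24443}{40137} - \frac{12023}{8617} = - \frac{271941820}{345860529}$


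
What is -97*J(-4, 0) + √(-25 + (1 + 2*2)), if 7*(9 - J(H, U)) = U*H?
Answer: -873 + 2*I*√5 ≈ -873.0 + 4.4721*I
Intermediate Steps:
J(H, U) = 9 - H*U/7 (J(H, U) = 9 - U*H/7 = 9 - H*U/7)
-97*J(-4, 0) + √(-25 + (1 + 2*2)) = -97*(9 - ⅐*(-4)*0) + √(-25 + (1 + 2*2)) = -97*(9 + 0) + √(-25 + (1 + 4)) = -97*9 + √(-25 + 5) = -873 + √(-20) = -873 + 2*I*√5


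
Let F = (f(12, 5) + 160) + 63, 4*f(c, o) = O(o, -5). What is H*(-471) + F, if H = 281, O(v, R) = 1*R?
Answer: -528517/4 ≈ -1.3213e+5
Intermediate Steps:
O(v, R) = R
f(c, o) = -5/4 (f(c, o) = (¼)*(-5) = -5/4)
F = 887/4 (F = (-5/4 + 160) + 63 = 635/4 + 63 = 887/4 ≈ 221.75)
H*(-471) + F = 281*(-471) + 887/4 = -132351 + 887/4 = -528517/4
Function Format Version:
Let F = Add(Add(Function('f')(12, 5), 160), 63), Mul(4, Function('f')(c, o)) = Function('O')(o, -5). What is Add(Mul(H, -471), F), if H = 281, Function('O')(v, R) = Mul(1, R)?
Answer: Rational(-528517, 4) ≈ -1.3213e+5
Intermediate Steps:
Function('O')(v, R) = R
Function('f')(c, o) = Rational(-5, 4) (Function('f')(c, o) = Mul(Rational(1, 4), -5) = Rational(-5, 4))
F = Rational(887, 4) (F = Add(Add(Rational(-5, 4), 160), 63) = Add(Rational(635, 4), 63) = Rational(887, 4) ≈ 221.75)
Add(Mul(H, -471), F) = Add(Mul(281, -471), Rational(887, 4)) = Add(-132351, Rational(887, 4)) = Rational(-528517, 4)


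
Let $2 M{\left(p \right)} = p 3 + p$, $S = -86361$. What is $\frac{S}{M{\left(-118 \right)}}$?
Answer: $\frac{86361}{236} \approx 365.94$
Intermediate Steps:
$M{\left(p \right)} = 2 p$ ($M{\left(p \right)} = \frac{p 3 + p}{2} = \frac{3 p + p}{2} = \frac{4 p}{2} = 2 p$)
$\frac{S}{M{\left(-118 \right)}} = - \frac{86361}{2 \left(-118\right)} = - \frac{86361}{-236} = \left(-86361\right) \left(- \frac{1}{236}\right) = \frac{86361}{236}$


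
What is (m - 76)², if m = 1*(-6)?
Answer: 6724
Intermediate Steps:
m = -6
(m - 76)² = (-6 - 76)² = (-82)² = 6724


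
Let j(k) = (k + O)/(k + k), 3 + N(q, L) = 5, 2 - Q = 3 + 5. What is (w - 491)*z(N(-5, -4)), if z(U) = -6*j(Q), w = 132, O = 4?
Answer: 359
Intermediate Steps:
Q = -6 (Q = 2 - (3 + 5) = 2 - 1*8 = 2 - 8 = -6)
N(q, L) = 2 (N(q, L) = -3 + 5 = 2)
j(k) = (4 + k)/(2*k) (j(k) = (k + 4)/(k + k) = (4 + k)/((2*k)) = (4 + k)*(1/(2*k)) = (4 + k)/(2*k))
z(U) = -1 (z(U) = -3*(4 - 6)/(-6) = -3*(-1)*(-2)/6 = -6*⅙ = -1)
(w - 491)*z(N(-5, -4)) = (132 - 491)*(-1) = -359*(-1) = 359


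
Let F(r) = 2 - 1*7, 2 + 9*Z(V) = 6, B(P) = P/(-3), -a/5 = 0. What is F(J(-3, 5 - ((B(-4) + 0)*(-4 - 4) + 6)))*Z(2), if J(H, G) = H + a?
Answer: -20/9 ≈ -2.2222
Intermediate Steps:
a = 0 (a = -5*0 = 0)
B(P) = -P/3 (B(P) = P*(-⅓) = -P/3)
Z(V) = 4/9 (Z(V) = -2/9 + (⅑)*6 = -2/9 + ⅔ = 4/9)
J(H, G) = H (J(H, G) = H + 0 = H)
F(r) = -5 (F(r) = 2 - 7 = -5)
F(J(-3, 5 - ((B(-4) + 0)*(-4 - 4) + 6)))*Z(2) = -5*4/9 = -20/9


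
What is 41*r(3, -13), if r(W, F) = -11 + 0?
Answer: -451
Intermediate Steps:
r(W, F) = -11
41*r(3, -13) = 41*(-11) = -451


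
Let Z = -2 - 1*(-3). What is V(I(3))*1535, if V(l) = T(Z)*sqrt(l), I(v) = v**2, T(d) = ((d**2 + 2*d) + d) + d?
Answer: 23025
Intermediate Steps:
Z = 1 (Z = -2 + 3 = 1)
T(d) = d**2 + 4*d (T(d) = (d**2 + 3*d) + d = d**2 + 4*d)
V(l) = 5*sqrt(l) (V(l) = (1*(4 + 1))*sqrt(l) = (1*5)*sqrt(l) = 5*sqrt(l))
V(I(3))*1535 = (5*sqrt(3**2))*1535 = (5*sqrt(9))*1535 = (5*3)*1535 = 15*1535 = 23025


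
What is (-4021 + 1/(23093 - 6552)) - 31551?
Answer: -588396451/16541 ≈ -35572.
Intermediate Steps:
(-4021 + 1/(23093 - 6552)) - 31551 = (-4021 + 1/16541) - 31551 = -66511360/16541 - 31551 = -588396451/16541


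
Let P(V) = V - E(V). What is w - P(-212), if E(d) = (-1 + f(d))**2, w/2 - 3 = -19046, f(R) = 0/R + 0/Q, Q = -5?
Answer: -37873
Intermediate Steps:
f(R) = 0 (f(R) = 0/R + 0/(-5) = 0 + 0*(-1/5) = 0 + 0 = 0)
w = -38086 (w = 6 + 2*(-19046) = 6 - 38092 = -38086)
E(d) = 1 (E(d) = (-1 + 0)**2 = (-1)**2 = 1)
P(V) = -1 + V (P(V) = V - 1*1 = V - 1 = -1 + V)
w - P(-212) = -38086 - (-1 - 212) = -38086 - 1*(-213) = -38086 + 213 = -37873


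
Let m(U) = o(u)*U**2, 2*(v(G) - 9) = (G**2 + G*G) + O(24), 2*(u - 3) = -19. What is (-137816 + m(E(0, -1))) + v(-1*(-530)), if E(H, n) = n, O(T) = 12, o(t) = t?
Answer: 286185/2 ≈ 1.4309e+5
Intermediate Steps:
u = -13/2 (u = 3 + (1/2)*(-19) = 3 - 19/2 = -13/2 ≈ -6.5000)
v(G) = 15 + G**2 (v(G) = 9 + ((G**2 + G*G) + 12)/2 = 9 + ((G**2 + G**2) + 12)/2 = 9 + (2*G**2 + 12)/2 = 9 + (12 + 2*G**2)/2 = 9 + (6 + G**2) = 15 + G**2)
m(U) = -13*U**2/2
(-137816 + m(E(0, -1))) + v(-1*(-530)) = (-137816 - 13/2*(-1)**2) + (15 + (-1*(-530))**2) = (-137816 - 13/2*1) + (15 + 530**2) = (-137816 - 13/2) + (15 + 280900) = -275645/2 + 280915 = 286185/2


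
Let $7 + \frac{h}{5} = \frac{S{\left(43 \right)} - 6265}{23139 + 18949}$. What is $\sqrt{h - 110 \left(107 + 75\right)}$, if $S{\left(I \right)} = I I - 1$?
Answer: $\frac{5 i \sqrt{355263513794}}{21044} \approx 141.62 i$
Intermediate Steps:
$S{\left(I \right)} = -1 + I^{2}$ ($S{\left(I \right)} = I^{2} - 1 = -1 + I^{2}$)
$h = - \frac{1495165}{42088}$ ($h = -35 + 5 \frac{\left(-1 + 43^{2}\right) - 6265}{23139 + 18949} = -35 + 5 \frac{\left(-1 + 1849\right) - 6265}{42088} = -35 + 5 \left(1848 - 6265\right) \frac{1}{42088} = -35 + 5 \left(\left(-4417\right) \frac{1}{42088}\right) = -35 + 5 \left(- \frac{4417}{42088}\right) = -35 - \frac{22085}{42088} = - \frac{1495165}{42088} \approx -35.525$)
$\sqrt{h - 110 \left(107 + 75\right)} = \sqrt{- \frac{1495165}{42088} - 110 \left(107 + 75\right)} = \sqrt{- \frac{1495165}{42088} - 20020} = \sqrt{- \frac{844096925}{42088}} = \frac{5 i \sqrt{355263513794}}{21044}$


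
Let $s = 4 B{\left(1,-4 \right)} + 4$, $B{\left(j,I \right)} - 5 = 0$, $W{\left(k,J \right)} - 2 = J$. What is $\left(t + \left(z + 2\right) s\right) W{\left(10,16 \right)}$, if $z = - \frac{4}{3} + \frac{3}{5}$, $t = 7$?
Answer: $\frac{3366}{5} \approx 673.2$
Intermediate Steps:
$W{\left(k,J \right)} = 2 + J$
$B{\left(j,I \right)} = 5$ ($B{\left(j,I \right)} = 5 + 0 = 5$)
$s = 24$ ($s = 4 \cdot 5 + 4 = 20 + 4 = 24$)
$z = - \frac{11}{15}$ ($z = \left(-4\right) \frac{1}{3} + 3 \cdot \frac{1}{5} = - \frac{4}{3} + \frac{3}{5} = - \frac{11}{15} \approx -0.73333$)
$\left(t + \left(z + 2\right) s\right) W{\left(10,16 \right)} = \left(7 + \left(- \frac{11}{15} + 2\right) 24\right) \left(2 + 16\right) = \left(7 + \frac{19}{15} \cdot 24\right) 18 = \left(7 + \frac{152}{5}\right) 18 = \frac{187}{5} \cdot 18 = \frac{3366}{5}$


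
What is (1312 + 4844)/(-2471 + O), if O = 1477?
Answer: -3078/497 ≈ -6.1932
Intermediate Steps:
(1312 + 4844)/(-2471 + O) = (1312 + 4844)/(-2471 + 1477) = 6156/(-994) = 6156*(-1/994) = -3078/497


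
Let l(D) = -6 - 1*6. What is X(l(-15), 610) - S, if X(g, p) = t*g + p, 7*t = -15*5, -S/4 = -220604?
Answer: -6171742/7 ≈ -8.8168e+5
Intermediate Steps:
S = 882416 (S = -4*(-220604) = 882416)
t = -75/7 (t = (-15*5)/7 = (⅐)*(-75) = -75/7 ≈ -10.714)
l(D) = -12 (l(D) = -6 - 6 = -12)
X(g, p) = p - 75*g/7 (X(g, p) = -75*g/7 + p = p - 75*g/7)
X(l(-15), 610) - S = (610 - 75/7*(-12)) - 1*882416 = (610 + 900/7) - 882416 = 5170/7 - 882416 = -6171742/7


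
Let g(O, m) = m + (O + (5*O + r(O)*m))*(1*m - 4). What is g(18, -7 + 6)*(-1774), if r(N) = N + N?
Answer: 640414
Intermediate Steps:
r(N) = 2*N
g(O, m) = m + (-4 + m)*(6*O + 2*O*m) (g(O, m) = m + (O + (5*O + (2*O)*m))*(1*m - 4) = m + (O + (5*O + 2*O*m))*(m - 4) = m + (6*O + 2*O*m)*(-4 + m) = m + (-4 + m)*(6*O + 2*O*m))
g(18, -7 + 6)*(-1774) = ((-7 + 6) - 24*18 - 2*18*(-7 + 6) + 2*18*(-7 + 6)²)*(-1774) = (-1 - 432 - 2*18*(-1) + 2*18*(-1)²)*(-1774) = (-1 - 432 + 36 + 2*18*1)*(-1774) = (-1 - 432 + 36 + 36)*(-1774) = -361*(-1774) = 640414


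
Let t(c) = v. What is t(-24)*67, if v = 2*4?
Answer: 536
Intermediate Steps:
v = 8
t(c) = 8
t(-24)*67 = 8*67 = 536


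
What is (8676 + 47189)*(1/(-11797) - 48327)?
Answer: -31849397381300/11797 ≈ -2.6998e+9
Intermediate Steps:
(8676 + 47189)*(1/(-11797) - 48327) = 55865*(-1/11797 - 48327) = 55865*(-570113620/11797) = -31849397381300/11797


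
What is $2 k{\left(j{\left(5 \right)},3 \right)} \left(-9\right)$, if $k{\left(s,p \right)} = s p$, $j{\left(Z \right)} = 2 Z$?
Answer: $-540$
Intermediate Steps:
$k{\left(s,p \right)} = p s$
$2 k{\left(j{\left(5 \right)},3 \right)} \left(-9\right) = 2 \cdot 3 \cdot 2 \cdot 5 \left(-9\right) = 2 \cdot 3 \cdot 10 \left(-9\right) = 2 \cdot 30 \left(-9\right) = 60 \left(-9\right) = -540$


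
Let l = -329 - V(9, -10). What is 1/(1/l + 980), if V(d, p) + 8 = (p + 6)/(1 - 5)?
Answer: 322/315559 ≈ 0.0010204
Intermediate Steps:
V(d, p) = -19/2 - p/4 (V(d, p) = -8 + (p + 6)/(1 - 5) = -8 + (6 + p)/(-4) = -8 + (6 + p)*(-¼) = -8 + (-3/2 - p/4) = -19/2 - p/4)
l = -322 (l = -329 - (-19/2 - ¼*(-10)) = -329 - (-19/2 + 5/2) = -329 - 1*(-7) = -329 + 7 = -322)
1/(1/l + 980) = 1/(1/(-322) + 980) = 1/(-1/322 + 980) = 1/(315559/322) = 322/315559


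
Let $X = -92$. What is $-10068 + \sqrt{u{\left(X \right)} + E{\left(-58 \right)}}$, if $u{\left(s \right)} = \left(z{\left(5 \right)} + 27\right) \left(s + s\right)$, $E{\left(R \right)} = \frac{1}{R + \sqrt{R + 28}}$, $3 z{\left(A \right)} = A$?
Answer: $-10068 + \sqrt{- \frac{15824}{3} + \frac{1}{-58 + i \sqrt{30}}} \approx -10068.0 - 72.627 i$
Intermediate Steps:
$z{\left(A \right)} = \frac{A}{3}$
$E{\left(R \right)} = \frac{1}{R + \sqrt{28 + R}}$
$u{\left(s \right)} = \frac{172 s}{3}$ ($u{\left(s \right)} = \left(\frac{1}{3} \cdot 5 + 27\right) \left(s + s\right) = \left(\frac{5}{3} + 27\right) 2 s = \frac{86 \cdot 2 s}{3} = \frac{172 s}{3}$)
$-10068 + \sqrt{u{\left(X \right)} + E{\left(-58 \right)}} = -10068 + \sqrt{\frac{172}{3} \left(-92\right) + \frac{1}{-58 + \sqrt{28 - 58}}} = -10068 + \sqrt{- \frac{15824}{3} + \frac{1}{-58 + \sqrt{-30}}} = -10068 + \sqrt{- \frac{15824}{3} + \frac{1}{-58 + i \sqrt{30}}}$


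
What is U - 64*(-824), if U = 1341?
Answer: 54077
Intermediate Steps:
U - 64*(-824) = 1341 - 64*(-824) = 1341 + 52736 = 54077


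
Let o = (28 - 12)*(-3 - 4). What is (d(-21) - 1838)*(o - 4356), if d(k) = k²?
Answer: 6241796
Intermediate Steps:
o = -112 (o = 16*(-7) = -112)
(d(-21) - 1838)*(o - 4356) = ((-21)² - 1838)*(-112 - 4356) = (441 - 1838)*(-4468) = -1397*(-4468) = 6241796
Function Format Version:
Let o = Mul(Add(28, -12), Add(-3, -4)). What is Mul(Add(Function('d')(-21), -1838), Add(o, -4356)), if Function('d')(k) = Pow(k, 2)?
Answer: 6241796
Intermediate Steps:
o = -112 (o = Mul(16, -7) = -112)
Mul(Add(Function('d')(-21), -1838), Add(o, -4356)) = Mul(Add(Pow(-21, 2), -1838), Add(-112, -4356)) = Mul(Add(441, -1838), -4468) = Mul(-1397, -4468) = 6241796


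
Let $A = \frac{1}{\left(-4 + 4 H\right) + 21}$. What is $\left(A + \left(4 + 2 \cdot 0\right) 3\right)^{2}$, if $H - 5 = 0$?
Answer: $\frac{198025}{1369} \approx 144.65$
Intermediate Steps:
$H = 5$ ($H = 5 + 0 = 5$)
$A = \frac{1}{37}$ ($A = \frac{1}{\left(-4 + 4 \cdot 5\right) + 21} = \frac{1}{\left(-4 + 20\right) + 21} = \frac{1}{16 + 21} = \frac{1}{37} \approx 0.027027$)
$\left(A + \left(4 + 2 \cdot 0\right) 3\right)^{2} = \left(\frac{1}{37} + \left(4 + 2 \cdot 0\right) 3\right)^{2} = \left(\frac{1}{37} + \left(4 + 0\right) 3\right)^{2} = \left(\frac{1}{37} + 4 \cdot 3\right)^{2} = \left(\frac{1}{37} + 12\right)^{2} = \left(\frac{445}{37}\right)^{2} = \frac{198025}{1369}$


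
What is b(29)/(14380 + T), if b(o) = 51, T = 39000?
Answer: 3/3140 ≈ 0.00095541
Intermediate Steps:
b(29)/(14380 + T) = 51/(14380 + 39000) = 51/53380 = 51*(1/53380) = 3/3140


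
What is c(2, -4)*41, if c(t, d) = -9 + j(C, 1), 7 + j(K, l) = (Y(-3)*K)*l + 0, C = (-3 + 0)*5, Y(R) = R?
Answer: 1189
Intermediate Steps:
C = -15 (C = -3*5 = -15)
j(K, l) = -7 - 3*K*l (j(K, l) = -7 + ((-3*K)*l + 0) = -7 + (-3*K*l + 0) = -7 - 3*K*l)
c(t, d) = 29 (c(t, d) = -9 + (-7 - 3*(-15)*1) = -9 + (-7 + 45) = -9 + 38 = 29)
c(2, -4)*41 = 29*41 = 1189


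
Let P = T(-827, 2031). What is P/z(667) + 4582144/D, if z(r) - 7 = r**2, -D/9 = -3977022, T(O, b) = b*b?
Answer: 10691723096593/1137446472672 ≈ 9.3998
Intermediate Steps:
T(O, b) = b**2
P = 4124961 (P = 2031**2 = 4124961)
D = 35793198 (D = -9*(-3977022) = 35793198)
z(r) = 7 + r**2
P/z(667) + 4582144/D = 4124961/(7 + 667**2) + 4582144/35793198 = 4124961/(7 + 444889) + 4582144*(1/35793198) = 4124961/444896 + 327296/2556657 = 10691723096593/1137446472672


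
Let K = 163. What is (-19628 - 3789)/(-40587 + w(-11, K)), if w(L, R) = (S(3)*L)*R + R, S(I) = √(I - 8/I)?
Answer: 17422248/30055733 - 257587*√3/30055733 ≈ 0.56482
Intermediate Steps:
w(L, R) = R + L*R*√3/3 (w(L, R) = (√(3 - 8/3)*L)*R + R = (√(⅓)*L)*R + R = ((√3/3)*L)*R + R = (L*√3/3)*R + R = L*R*√3/3 + R = R + L*R*√3/3)
(-19628 - 3789)/(-40587 + w(-11, K)) = (-19628 - 3789)/(-40587 + (⅓)*163*(3 - 11*√3)) = -23417/(-40587 + (163 - 1793*√3/3)) = -23417/(-40424 - 1793*√3/3)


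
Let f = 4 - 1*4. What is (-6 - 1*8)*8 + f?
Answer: -112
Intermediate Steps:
f = 0 (f = 4 - 4 = 0)
(-6 - 1*8)*8 + f = (-6 - 1*8)*8 + 0 = (-6 - 8)*8 + 0 = -14*8 + 0 = -112 + 0 = -112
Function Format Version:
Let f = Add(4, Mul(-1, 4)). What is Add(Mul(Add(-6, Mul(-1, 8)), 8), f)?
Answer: -112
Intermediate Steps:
f = 0 (f = Add(4, -4) = 0)
Add(Mul(Add(-6, Mul(-1, 8)), 8), f) = Add(Mul(Add(-6, Mul(-1, 8)), 8), 0) = Add(Mul(Add(-6, -8), 8), 0) = Add(Mul(-14, 8), 0) = Add(-112, 0) = -112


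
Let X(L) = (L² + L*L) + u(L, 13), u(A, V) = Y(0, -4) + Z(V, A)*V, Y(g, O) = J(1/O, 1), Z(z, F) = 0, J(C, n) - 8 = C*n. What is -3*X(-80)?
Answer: -153693/4 ≈ -38423.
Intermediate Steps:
J(C, n) = 8 + C*n
Y(g, O) = 8 + 1/O
u(A, V) = 31/4 (u(A, V) = (8 + 1/(-4)) + 0*V = (8 - ¼) + 0 = 31/4 + 0 = 31/4)
X(L) = 31/4 + 2*L² (X(L) = (L² + L*L) + 31/4 = (L² + L²) + 31/4 = 2*L² + 31/4 = 31/4 + 2*L²)
-3*X(-80) = -3*(31/4 + 2*(-80)²) = -3*(31/4 + 2*6400) = -3*(31/4 + 12800) = -3*51231/4 = -153693/4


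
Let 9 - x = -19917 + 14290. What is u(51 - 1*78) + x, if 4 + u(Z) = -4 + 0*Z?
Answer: 5628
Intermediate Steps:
u(Z) = -8 (u(Z) = -4 + (-4 + 0*Z) = -4 + (-4 + 0) = -4 - 4 = -8)
x = 5636 (x = 9 - (-19917 + 14290) = 9 - 1*(-5627) = 9 + 5627 = 5636)
u(51 - 1*78) + x = -8 + 5636 = 5628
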